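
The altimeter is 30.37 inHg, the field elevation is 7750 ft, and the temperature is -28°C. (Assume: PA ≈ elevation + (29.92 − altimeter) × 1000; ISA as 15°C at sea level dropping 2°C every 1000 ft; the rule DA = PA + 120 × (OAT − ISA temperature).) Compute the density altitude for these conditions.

Pressure altitude = 7750 + (29.92 − 30.37) × 1000 = 7750 + (-450) = 7300 ft.
ISA temperature at 7300 ft = 15 − 2 × (7300/1000) = 0.4°C.
ISA deviation = -28 − 0.4 = -28.4°C.
Density altitude = 7300 + 120 × (-28.4) = 3892 ft.

3892 ft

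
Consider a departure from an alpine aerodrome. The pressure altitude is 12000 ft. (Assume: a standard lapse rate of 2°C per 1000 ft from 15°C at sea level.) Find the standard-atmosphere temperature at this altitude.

-9°C

ISA temperature = 15 − 2 × (12000/1000) = 15 − 24 = -9°C.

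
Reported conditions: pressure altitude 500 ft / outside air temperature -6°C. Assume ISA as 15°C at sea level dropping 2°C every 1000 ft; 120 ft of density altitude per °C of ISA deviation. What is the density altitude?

-1900 ft

ISA temperature at 500 ft = 15 − 2 × (500/1000) = 14°C.
ISA deviation = -6 − 14 = -20°C.
Density altitude = 500 + 120 × (-20) = 500 + (-2400) = -1900 ft.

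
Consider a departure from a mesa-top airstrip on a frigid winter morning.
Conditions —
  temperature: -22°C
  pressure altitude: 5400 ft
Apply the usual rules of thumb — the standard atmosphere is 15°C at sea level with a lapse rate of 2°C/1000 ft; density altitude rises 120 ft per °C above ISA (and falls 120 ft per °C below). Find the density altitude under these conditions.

ISA temperature at 5400 ft = 15 − 2 × (5400/1000) = 4.2°C.
ISA deviation = -22 − 4.2 = -26.2°C.
Density altitude = 5400 + 120 × (-26.2) = 5400 + (-3144) = 2256 ft.

2256 ft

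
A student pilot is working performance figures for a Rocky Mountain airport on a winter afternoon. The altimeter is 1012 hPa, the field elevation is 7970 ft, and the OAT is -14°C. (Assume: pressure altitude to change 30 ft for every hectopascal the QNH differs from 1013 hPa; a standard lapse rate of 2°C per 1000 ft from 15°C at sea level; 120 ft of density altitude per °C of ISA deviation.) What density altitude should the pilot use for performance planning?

Pressure altitude = 7970 + (1013 − 1012) × 30 = 7970 + (+30) = 8000 ft.
ISA temperature at 8000 ft = 15 − 2 × (8000/1000) = -1°C.
ISA deviation = -14 − (-1) = -13°C.
Density altitude = 8000 + 120 × (-13) = 6440 ft.

6440 ft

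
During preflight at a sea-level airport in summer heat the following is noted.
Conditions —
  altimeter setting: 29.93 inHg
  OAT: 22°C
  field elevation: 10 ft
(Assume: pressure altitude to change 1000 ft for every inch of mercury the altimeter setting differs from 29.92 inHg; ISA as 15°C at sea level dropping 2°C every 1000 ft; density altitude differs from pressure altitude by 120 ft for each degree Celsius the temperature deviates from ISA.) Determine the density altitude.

840 ft

Pressure altitude = 10 + (29.92 − 29.93) × 1000 = 10 + (-10) = 0 ft.
ISA temperature at 0 ft = 15 − 2 × (0/1000) = 15°C.
ISA deviation = 22 − 15 = +7°C.
Density altitude = 0 + 120 × (7) = 840 ft.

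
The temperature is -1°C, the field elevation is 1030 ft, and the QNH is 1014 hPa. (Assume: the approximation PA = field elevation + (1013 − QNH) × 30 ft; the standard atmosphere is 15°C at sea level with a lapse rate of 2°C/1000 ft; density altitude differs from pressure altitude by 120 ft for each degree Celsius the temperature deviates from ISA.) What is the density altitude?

-680 ft

Pressure altitude = 1030 + (1013 − 1014) × 30 = 1030 + (-30) = 1000 ft.
ISA temperature at 1000 ft = 15 − 2 × (1000/1000) = 13°C.
ISA deviation = -1 − 13 = -14°C.
Density altitude = 1000 + 120 × (-14) = -680 ft.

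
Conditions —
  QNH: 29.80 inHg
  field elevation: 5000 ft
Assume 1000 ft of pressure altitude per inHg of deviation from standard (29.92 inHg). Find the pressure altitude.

Pressure correction = (29.92 − 29.80) × 1000 = +120 ft.
Pressure altitude = 5000 + (+120) = 5120 ft.

5120 ft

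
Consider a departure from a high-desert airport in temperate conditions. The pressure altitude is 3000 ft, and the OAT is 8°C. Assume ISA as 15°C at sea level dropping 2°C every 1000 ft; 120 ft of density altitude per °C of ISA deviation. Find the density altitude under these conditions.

2880 ft

ISA temperature at 3000 ft = 15 − 2 × (3000/1000) = 9°C.
ISA deviation = 8 − 9 = -1°C.
Density altitude = 3000 + 120 × (-1) = 3000 + (-120) = 2880 ft.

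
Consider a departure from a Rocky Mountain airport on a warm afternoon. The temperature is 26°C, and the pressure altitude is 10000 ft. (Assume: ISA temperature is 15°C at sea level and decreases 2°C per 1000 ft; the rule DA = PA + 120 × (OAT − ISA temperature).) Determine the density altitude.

13720 ft

ISA temperature at 10000 ft = 15 − 2 × (10000/1000) = -5°C.
ISA deviation = 26 − (-5) = +31°C.
Density altitude = 10000 + 120 × (31) = 10000 + (+3720) = 13720 ft.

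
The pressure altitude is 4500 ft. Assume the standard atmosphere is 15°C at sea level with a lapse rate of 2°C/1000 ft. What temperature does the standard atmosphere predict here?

ISA temperature = 15 − 2 × (4500/1000) = 15 − 9 = 6°C.

6°C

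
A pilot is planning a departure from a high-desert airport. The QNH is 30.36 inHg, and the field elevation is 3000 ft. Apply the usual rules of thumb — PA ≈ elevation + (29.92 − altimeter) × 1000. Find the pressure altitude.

Pressure correction = (29.92 − 30.36) × 1000 = -440 ft.
Pressure altitude = 3000 + (-440) = 2560 ft.

2560 ft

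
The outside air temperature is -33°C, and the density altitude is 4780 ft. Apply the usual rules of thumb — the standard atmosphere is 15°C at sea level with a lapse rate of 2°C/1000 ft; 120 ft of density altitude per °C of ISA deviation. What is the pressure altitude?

DA = PA + 120 × (OAT − (15 − 2·PA/1000)) = PA + 120·OAT − 1800 + 0.24·PA = 1.24·PA + 120·OAT − 1800.
So 1.24·PA = 4780 − 120 × (-33) + 1800 = 10540.
PA = 10540 / 1.24 = 8500 ft.

8500 ft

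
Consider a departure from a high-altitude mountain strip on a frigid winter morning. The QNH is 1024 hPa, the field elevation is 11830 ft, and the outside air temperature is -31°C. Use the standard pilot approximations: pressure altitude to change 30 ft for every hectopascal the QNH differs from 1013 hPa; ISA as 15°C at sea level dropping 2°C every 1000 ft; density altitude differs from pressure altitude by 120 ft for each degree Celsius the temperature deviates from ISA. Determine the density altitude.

8740 ft

Pressure altitude = 11830 + (1013 − 1024) × 30 = 11830 + (-330) = 11500 ft.
ISA temperature at 11500 ft = 15 − 2 × (11500/1000) = -8°C.
ISA deviation = -31 − (-8) = -23°C.
Density altitude = 11500 + 120 × (-23) = 8740 ft.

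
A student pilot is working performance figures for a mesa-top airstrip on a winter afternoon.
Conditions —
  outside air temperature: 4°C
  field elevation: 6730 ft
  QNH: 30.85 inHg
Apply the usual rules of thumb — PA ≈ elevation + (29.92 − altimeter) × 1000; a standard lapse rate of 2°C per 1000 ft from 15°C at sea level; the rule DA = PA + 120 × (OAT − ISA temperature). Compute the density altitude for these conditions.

Pressure altitude = 6730 + (29.92 − 30.85) × 1000 = 6730 + (-930) = 5800 ft.
ISA temperature at 5800 ft = 15 − 2 × (5800/1000) = 3.4°C.
ISA deviation = 4 − 3.4 = +0.6°C.
Density altitude = 5800 + 120 × (0.6) = 5872 ft.

5872 ft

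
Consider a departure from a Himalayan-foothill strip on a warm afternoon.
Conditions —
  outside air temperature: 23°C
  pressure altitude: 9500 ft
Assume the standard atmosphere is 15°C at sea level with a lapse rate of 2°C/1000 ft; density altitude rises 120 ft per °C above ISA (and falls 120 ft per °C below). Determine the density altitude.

ISA temperature at 9500 ft = 15 − 2 × (9500/1000) = -4°C.
ISA deviation = 23 − (-4) = +27°C.
Density altitude = 9500 + 120 × (27) = 9500 + (+3240) = 12740 ft.

12740 ft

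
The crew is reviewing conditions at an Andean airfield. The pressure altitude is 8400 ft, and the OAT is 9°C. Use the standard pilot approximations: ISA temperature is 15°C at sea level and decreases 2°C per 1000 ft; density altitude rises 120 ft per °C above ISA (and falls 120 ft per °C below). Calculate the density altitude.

9696 ft

ISA temperature at 8400 ft = 15 − 2 × (8400/1000) = -1.8°C.
ISA deviation = 9 − (-1.8) = +10.8°C.
Density altitude = 8400 + 120 × (10.8) = 8400 + (+1296) = 9696 ft.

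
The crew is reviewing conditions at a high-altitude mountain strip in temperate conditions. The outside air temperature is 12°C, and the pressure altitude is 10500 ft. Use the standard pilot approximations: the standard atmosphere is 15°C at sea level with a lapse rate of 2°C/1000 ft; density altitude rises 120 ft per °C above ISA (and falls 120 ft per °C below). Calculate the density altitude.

ISA temperature at 10500 ft = 15 − 2 × (10500/1000) = -6°C.
ISA deviation = 12 − (-6) = +18°C.
Density altitude = 10500 + 120 × (18) = 10500 + (+2160) = 12660 ft.

12660 ft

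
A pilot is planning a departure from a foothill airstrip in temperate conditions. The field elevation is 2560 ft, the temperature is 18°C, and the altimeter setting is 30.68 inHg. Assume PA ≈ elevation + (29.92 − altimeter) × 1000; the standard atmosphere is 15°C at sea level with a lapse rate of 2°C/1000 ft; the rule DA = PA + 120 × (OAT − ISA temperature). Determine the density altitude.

2592 ft

Pressure altitude = 2560 + (29.92 − 30.68) × 1000 = 2560 + (-760) = 1800 ft.
ISA temperature at 1800 ft = 15 − 2 × (1800/1000) = 11.4°C.
ISA deviation = 18 − 11.4 = +6.6°C.
Density altitude = 1800 + 120 × (6.6) = 2592 ft.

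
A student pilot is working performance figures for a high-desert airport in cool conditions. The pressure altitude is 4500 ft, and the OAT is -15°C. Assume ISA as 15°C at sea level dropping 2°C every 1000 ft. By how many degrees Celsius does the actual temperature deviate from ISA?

ISA-21°C

ISA temperature at 4500 ft = 15 − 2 × (4500/1000) = 6°C.
Deviation = OAT − ISA = -15 − 6 = -21°C.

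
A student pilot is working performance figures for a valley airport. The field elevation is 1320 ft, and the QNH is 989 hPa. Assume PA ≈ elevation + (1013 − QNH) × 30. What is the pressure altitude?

2040 ft

Pressure correction = (1013 − 989) × 30 = +720 ft.
Pressure altitude = 1320 + (+720) = 2040 ft.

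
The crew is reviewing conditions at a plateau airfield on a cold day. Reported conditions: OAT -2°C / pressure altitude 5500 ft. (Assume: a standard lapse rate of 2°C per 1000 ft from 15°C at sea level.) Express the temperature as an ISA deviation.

ISA-6°C

ISA temperature at 5500 ft = 15 − 2 × (5500/1000) = 4°C.
Deviation = OAT − ISA = -2 − 4 = -6°C.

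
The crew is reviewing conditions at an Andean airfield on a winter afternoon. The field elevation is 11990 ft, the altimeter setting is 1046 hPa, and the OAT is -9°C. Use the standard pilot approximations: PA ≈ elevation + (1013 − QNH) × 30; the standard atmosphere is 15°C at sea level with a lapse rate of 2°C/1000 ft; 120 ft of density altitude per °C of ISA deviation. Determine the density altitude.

10760 ft

Pressure altitude = 11990 + (1013 − 1046) × 30 = 11990 + (-990) = 11000 ft.
ISA temperature at 11000 ft = 15 − 2 × (11000/1000) = -7°C.
ISA deviation = -9 − (-7) = -2°C.
Density altitude = 11000 + 120 × (-2) = 10760 ft.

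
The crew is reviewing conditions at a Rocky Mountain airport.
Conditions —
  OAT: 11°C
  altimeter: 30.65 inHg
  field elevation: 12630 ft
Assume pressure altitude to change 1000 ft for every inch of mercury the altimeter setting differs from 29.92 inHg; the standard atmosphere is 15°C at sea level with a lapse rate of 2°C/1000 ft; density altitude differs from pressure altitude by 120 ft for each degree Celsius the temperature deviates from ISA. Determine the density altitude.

Pressure altitude = 12630 + (29.92 − 30.65) × 1000 = 12630 + (-730) = 11900 ft.
ISA temperature at 11900 ft = 15 − 2 × (11900/1000) = -8.8°C.
ISA deviation = 11 − (-8.8) = +19.8°C.
Density altitude = 11900 + 120 × (19.8) = 14276 ft.

14276 ft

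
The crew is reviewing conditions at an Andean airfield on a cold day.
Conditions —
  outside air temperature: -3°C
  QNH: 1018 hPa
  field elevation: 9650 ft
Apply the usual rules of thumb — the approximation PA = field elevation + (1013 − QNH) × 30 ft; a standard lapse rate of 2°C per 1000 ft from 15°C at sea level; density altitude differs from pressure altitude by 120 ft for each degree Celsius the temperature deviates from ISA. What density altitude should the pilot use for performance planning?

Pressure altitude = 9650 + (1013 − 1018) × 30 = 9650 + (-150) = 9500 ft.
ISA temperature at 9500 ft = 15 − 2 × (9500/1000) = -4°C.
ISA deviation = -3 − (-4) = +1°C.
Density altitude = 9500 + 120 × (1) = 9620 ft.

9620 ft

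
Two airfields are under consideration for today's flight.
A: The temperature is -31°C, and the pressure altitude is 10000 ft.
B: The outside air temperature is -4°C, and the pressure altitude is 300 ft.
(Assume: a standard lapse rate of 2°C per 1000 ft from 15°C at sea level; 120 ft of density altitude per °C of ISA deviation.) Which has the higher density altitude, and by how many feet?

A by 8788 ft

A: ISA temp = -5°C, deviation -26°C, DA = 10000 + 120 × (-26) = 6880 ft.
B: ISA temp = 14.4°C, deviation -18.4°C, DA = 300 + 120 × (-18.4) = -1908 ft.
A is higher by 6880 − (-1908) = 8788 ft.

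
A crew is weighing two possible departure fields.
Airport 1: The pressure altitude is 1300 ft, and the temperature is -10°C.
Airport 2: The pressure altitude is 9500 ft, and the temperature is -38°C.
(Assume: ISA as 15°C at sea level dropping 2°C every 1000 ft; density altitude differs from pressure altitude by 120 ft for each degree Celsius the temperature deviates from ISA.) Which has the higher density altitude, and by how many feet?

Airport 1: ISA temp = 12.4°C, deviation -22.4°C, DA = 1300 + 120 × (-22.4) = -1388 ft.
Airport 2: ISA temp = -4°C, deviation -34°C, DA = 9500 + 120 × (-34) = 5420 ft.
Airport 2 is higher by 5420 − (-1388) = 6808 ft.

Airport 2 by 6808 ft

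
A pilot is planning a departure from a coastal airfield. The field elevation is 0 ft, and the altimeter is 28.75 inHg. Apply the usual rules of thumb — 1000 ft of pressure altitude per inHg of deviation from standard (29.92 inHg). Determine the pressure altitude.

1170 ft

Pressure correction = (29.92 − 28.75) × 1000 = +1170 ft.
Pressure altitude = 0 + (+1170) = 1170 ft.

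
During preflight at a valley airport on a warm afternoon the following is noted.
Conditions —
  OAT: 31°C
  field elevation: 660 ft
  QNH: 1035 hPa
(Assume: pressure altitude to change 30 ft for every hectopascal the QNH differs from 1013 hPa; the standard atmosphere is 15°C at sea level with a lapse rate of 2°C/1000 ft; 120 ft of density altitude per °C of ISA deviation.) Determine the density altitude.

1920 ft

Pressure altitude = 660 + (1013 − 1035) × 30 = 660 + (-660) = 0 ft.
ISA temperature at 0 ft = 15 − 2 × (0/1000) = 15°C.
ISA deviation = 31 − 15 = +16°C.
Density altitude = 0 + 120 × (16) = 1920 ft.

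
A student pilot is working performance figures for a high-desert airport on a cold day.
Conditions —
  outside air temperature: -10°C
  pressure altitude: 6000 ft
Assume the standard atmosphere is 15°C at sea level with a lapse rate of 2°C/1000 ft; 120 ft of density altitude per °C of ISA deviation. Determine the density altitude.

ISA temperature at 6000 ft = 15 − 2 × (6000/1000) = 3°C.
ISA deviation = -10 − 3 = -13°C.
Density altitude = 6000 + 120 × (-13) = 6000 + (-1560) = 4440 ft.

4440 ft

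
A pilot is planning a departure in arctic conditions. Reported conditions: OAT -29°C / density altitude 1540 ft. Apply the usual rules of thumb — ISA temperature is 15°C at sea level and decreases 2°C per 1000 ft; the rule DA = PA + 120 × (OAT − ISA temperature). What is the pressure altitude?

DA = PA + 120 × (OAT − (15 − 2·PA/1000)) = PA + 120·OAT − 1800 + 0.24·PA = 1.24·PA + 120·OAT − 1800.
So 1.24·PA = 1540 − 120 × (-29) + 1800 = 6820.
PA = 6820 / 1.24 = 5500 ft.

5500 ft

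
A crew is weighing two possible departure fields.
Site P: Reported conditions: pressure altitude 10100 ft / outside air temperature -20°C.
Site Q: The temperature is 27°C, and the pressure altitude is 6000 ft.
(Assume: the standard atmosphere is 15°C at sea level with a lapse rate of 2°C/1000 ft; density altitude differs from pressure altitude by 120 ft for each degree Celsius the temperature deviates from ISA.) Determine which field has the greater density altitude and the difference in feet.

Site P: ISA temp = -5.2°C, deviation -14.8°C, DA = 10100 + 120 × (-14.8) = 8324 ft.
Site Q: ISA temp = 3°C, deviation +24°C, DA = 6000 + 120 × 24 = 8880 ft.
Site Q is higher by 8880 − 8324 = 556 ft.

Site Q by 556 ft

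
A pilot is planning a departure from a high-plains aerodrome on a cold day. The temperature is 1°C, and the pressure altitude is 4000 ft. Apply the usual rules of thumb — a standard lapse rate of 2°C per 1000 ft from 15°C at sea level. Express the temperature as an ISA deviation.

ISA temperature at 4000 ft = 15 − 2 × (4000/1000) = 7°C.
Deviation = OAT − ISA = 1 − 7 = -6°C.

ISA-6°C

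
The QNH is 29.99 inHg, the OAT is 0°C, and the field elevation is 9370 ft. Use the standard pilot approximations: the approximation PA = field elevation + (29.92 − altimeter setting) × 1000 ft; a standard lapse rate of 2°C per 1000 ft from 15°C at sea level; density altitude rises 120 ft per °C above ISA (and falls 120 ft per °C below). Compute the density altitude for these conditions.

9732 ft

Pressure altitude = 9370 + (29.92 − 29.99) × 1000 = 9370 + (-70) = 9300 ft.
ISA temperature at 9300 ft = 15 − 2 × (9300/1000) = -3.6°C.
ISA deviation = 0 − (-3.6) = +3.6°C.
Density altitude = 9300 + 120 × (3.6) = 9732 ft.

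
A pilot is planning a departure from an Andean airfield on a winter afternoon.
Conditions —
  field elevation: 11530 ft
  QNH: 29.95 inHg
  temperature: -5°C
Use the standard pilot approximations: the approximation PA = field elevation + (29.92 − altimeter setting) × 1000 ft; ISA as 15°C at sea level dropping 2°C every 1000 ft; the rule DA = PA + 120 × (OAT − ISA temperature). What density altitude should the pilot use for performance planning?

11860 ft

Pressure altitude = 11530 + (29.92 − 29.95) × 1000 = 11530 + (-30) = 11500 ft.
ISA temperature at 11500 ft = 15 − 2 × (11500/1000) = -8°C.
ISA deviation = -5 − (-8) = +3°C.
Density altitude = 11500 + 120 × (3) = 11860 ft.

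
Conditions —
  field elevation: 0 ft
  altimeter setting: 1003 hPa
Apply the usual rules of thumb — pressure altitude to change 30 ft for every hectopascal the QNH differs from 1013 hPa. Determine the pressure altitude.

300 ft

Pressure correction = (1013 − 1003) × 30 = +300 ft.
Pressure altitude = 0 + (+300) = 300 ft.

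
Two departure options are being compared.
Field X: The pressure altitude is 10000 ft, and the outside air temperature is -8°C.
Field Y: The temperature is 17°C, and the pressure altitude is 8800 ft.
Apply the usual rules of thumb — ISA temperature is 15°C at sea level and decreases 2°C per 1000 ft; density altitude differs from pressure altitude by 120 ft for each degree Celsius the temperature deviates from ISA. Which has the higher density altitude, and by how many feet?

Field X: ISA temp = -5°C, deviation -3°C, DA = 10000 + 120 × (-3) = 9640 ft.
Field Y: ISA temp = -2.6°C, deviation +19.6°C, DA = 8800 + 120 × 19.6 = 11152 ft.
Field Y is higher by 11152 − 9640 = 1512 ft.

Field Y by 1512 ft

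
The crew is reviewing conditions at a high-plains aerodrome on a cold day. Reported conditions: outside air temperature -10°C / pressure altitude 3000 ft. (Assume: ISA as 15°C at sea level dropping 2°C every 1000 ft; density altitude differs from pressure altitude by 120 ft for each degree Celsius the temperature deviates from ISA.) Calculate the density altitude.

720 ft

ISA temperature at 3000 ft = 15 − 2 × (3000/1000) = 9°C.
ISA deviation = -10 − 9 = -19°C.
Density altitude = 3000 + 120 × (-19) = 3000 + (-2280) = 720 ft.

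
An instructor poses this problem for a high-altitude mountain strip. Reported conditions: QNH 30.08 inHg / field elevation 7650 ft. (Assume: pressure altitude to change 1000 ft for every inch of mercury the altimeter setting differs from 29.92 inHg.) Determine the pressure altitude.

7490 ft

Pressure correction = (29.92 − 30.08) × 1000 = -160 ft.
Pressure altitude = 7650 + (-160) = 7490 ft.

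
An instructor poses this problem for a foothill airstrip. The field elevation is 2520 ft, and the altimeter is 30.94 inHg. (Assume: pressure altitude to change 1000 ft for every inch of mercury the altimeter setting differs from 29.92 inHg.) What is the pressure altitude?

Pressure correction = (29.92 − 30.94) × 1000 = -1020 ft.
Pressure altitude = 2520 + (-1020) = 1500 ft.

1500 ft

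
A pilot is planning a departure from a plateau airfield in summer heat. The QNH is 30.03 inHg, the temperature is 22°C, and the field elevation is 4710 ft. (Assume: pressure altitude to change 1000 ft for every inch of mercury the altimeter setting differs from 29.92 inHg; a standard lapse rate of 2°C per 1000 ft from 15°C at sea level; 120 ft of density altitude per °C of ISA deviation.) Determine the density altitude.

Pressure altitude = 4710 + (29.92 − 30.03) × 1000 = 4710 + (-110) = 4600 ft.
ISA temperature at 4600 ft = 15 − 2 × (4600/1000) = 5.8°C.
ISA deviation = 22 − 5.8 = +16.2°C.
Density altitude = 4600 + 120 × (16.2) = 6544 ft.

6544 ft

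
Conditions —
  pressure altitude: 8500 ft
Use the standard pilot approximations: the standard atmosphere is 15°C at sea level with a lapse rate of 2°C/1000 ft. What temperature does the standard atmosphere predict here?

ISA temperature = 15 − 2 × (8500/1000) = 15 − 17 = -2°C.

-2°C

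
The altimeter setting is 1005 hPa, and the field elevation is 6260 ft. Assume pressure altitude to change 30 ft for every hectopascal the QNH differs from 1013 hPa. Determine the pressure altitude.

6500 ft

Pressure correction = (1013 − 1005) × 30 = +240 ft.
Pressure altitude = 6260 + (+240) = 6500 ft.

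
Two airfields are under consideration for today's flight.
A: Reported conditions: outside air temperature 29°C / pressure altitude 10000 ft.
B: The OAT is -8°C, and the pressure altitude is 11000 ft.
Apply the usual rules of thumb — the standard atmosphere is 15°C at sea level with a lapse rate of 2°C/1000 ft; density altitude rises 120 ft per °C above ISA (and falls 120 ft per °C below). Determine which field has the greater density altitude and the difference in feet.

A: ISA temp = -5°C, deviation +34°C, DA = 10000 + 120 × 34 = 14080 ft.
B: ISA temp = -7°C, deviation -1°C, DA = 11000 + 120 × (-1) = 10880 ft.
A is higher by 14080 − 10880 = 3200 ft.

A by 3200 ft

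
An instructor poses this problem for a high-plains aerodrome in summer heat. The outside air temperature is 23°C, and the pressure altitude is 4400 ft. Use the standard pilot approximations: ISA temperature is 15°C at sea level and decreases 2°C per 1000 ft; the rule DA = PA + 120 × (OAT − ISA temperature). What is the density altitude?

6416 ft

ISA temperature at 4400 ft = 15 − 2 × (4400/1000) = 6.2°C.
ISA deviation = 23 − 6.2 = +16.8°C.
Density altitude = 4400 + 120 × (16.8) = 4400 + (+2016) = 6416 ft.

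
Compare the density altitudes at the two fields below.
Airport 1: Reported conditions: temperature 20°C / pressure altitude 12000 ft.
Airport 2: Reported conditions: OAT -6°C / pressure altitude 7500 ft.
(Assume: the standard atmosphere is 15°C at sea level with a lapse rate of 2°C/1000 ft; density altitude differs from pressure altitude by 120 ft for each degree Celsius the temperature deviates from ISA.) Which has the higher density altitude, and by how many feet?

Airport 1: ISA temp = -9°C, deviation +29°C, DA = 12000 + 120 × 29 = 15480 ft.
Airport 2: ISA temp = 0°C, deviation -6°C, DA = 7500 + 120 × (-6) = 6780 ft.
Airport 1 is higher by 15480 − 6780 = 8700 ft.

Airport 1 by 8700 ft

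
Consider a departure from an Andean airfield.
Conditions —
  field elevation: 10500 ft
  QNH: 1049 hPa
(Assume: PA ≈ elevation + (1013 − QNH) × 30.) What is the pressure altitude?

Pressure correction = (1013 − 1049) × 30 = -1080 ft.
Pressure altitude = 10500 + (-1080) = 9420 ft.

9420 ft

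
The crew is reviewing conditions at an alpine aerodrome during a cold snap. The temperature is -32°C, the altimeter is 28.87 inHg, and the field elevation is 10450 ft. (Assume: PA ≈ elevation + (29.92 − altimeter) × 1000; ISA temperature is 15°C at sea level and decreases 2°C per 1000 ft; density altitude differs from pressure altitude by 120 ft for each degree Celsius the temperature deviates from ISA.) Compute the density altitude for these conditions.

Pressure altitude = 10450 + (29.92 − 28.87) × 1000 = 10450 + (+1050) = 11500 ft.
ISA temperature at 11500 ft = 15 − 2 × (11500/1000) = -8°C.
ISA deviation = -32 − (-8) = -24°C.
Density altitude = 11500 + 120 × (-24) = 8620 ft.

8620 ft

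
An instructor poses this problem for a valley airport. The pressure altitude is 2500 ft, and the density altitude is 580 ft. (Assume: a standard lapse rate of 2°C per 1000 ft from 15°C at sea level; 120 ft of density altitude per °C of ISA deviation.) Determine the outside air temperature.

-6°C

Density altitude − pressure altitude = 580 − 2500 = -1920 ft.
At 120 ft/°C that is an ISA deviation of -1920/120 = -16°C.
ISA temperature at 2500 ft = 15 − 2 × (2500/1000) = 10°C.
OAT = ISA + deviation = 10 + (-16) = -6°C.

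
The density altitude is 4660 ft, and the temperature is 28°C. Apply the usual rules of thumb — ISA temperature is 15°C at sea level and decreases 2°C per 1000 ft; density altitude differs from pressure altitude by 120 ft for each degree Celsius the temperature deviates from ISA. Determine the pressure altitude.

2500 ft

DA = PA + 120 × (OAT − (15 − 2·PA/1000)) = PA + 120·OAT − 1800 + 0.24·PA = 1.24·PA + 120·OAT − 1800.
So 1.24·PA = 4660 − 120 × 28 + 1800 = 3100.
PA = 3100 / 1.24 = 2500 ft.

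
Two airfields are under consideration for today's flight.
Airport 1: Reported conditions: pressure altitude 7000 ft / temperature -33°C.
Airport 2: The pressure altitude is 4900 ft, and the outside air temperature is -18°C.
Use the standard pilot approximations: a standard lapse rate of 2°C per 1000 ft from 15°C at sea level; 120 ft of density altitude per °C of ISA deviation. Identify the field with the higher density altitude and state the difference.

Airport 1 by 804 ft

Airport 1: ISA temp = 1°C, deviation -34°C, DA = 7000 + 120 × (-34) = 2920 ft.
Airport 2: ISA temp = 5.2°C, deviation -23.2°C, DA = 4900 + 120 × (-23.2) = 2116 ft.
Airport 1 is higher by 2920 − 2116 = 804 ft.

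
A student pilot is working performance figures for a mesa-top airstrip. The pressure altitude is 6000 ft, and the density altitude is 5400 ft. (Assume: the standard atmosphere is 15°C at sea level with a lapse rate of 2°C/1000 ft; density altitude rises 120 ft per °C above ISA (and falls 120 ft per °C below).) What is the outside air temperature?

Density altitude − pressure altitude = 5400 − 6000 = -600 ft.
At 120 ft/°C that is an ISA deviation of -600/120 = -5°C.
ISA temperature at 6000 ft = 15 − 2 × (6000/1000) = 3°C.
OAT = ISA + deviation = 3 + (-5) = -2°C.

-2°C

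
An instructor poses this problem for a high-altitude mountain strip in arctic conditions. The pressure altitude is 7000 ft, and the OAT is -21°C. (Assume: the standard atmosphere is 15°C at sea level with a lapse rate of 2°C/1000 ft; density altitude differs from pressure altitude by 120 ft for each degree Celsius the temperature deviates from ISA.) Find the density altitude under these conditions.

ISA temperature at 7000 ft = 15 − 2 × (7000/1000) = 1°C.
ISA deviation = -21 − 1 = -22°C.
Density altitude = 7000 + 120 × (-22) = 7000 + (-2640) = 4360 ft.

4360 ft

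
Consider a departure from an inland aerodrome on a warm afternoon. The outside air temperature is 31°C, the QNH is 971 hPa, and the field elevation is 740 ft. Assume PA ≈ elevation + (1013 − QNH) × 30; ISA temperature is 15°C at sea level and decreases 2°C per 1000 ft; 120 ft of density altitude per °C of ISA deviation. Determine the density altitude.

Pressure altitude = 740 + (1013 − 971) × 30 = 740 + (+1260) = 2000 ft.
ISA temperature at 2000 ft = 15 − 2 × (2000/1000) = 11°C.
ISA deviation = 31 − 11 = +20°C.
Density altitude = 2000 + 120 × (20) = 4400 ft.

4400 ft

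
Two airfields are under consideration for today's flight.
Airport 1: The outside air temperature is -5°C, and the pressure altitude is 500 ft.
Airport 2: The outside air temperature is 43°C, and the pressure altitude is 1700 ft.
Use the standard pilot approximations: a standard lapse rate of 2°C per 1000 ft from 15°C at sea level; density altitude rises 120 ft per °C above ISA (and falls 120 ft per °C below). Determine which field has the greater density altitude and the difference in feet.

Airport 2 by 7248 ft

Airport 1: ISA temp = 14°C, deviation -19°C, DA = 500 + 120 × (-19) = -1780 ft.
Airport 2: ISA temp = 11.6°C, deviation +31.4°C, DA = 1700 + 120 × 31.4 = 5468 ft.
Airport 2 is higher by 5468 − (-1780) = 7248 ft.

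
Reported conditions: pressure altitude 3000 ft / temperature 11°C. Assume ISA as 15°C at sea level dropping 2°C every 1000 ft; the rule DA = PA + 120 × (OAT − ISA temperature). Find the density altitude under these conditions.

ISA temperature at 3000 ft = 15 − 2 × (3000/1000) = 9°C.
ISA deviation = 11 − 9 = +2°C.
Density altitude = 3000 + 120 × (2) = 3000 + (+240) = 3240 ft.

3240 ft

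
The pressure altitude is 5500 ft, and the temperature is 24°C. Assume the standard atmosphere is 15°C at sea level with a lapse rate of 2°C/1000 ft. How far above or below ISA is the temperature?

ISA+20°C

ISA temperature at 5500 ft = 15 − 2 × (5500/1000) = 4°C.
Deviation = OAT − ISA = 24 − 4 = +20°C.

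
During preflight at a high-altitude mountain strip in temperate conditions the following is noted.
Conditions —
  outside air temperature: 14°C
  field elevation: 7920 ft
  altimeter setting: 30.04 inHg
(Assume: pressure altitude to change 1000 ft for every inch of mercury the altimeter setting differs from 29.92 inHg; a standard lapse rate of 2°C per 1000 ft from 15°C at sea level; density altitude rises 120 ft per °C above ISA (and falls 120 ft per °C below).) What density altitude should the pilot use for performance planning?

9552 ft

Pressure altitude = 7920 + (29.92 − 30.04) × 1000 = 7920 + (-120) = 7800 ft.
ISA temperature at 7800 ft = 15 − 2 × (7800/1000) = -0.6°C.
ISA deviation = 14 − (-0.6) = +14.6°C.
Density altitude = 7800 + 120 × (14.6) = 9552 ft.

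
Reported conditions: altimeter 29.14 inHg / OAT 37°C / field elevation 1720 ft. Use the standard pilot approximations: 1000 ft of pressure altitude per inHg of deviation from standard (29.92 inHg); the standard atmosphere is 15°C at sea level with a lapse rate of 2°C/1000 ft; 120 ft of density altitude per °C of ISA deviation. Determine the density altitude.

5740 ft

Pressure altitude = 1720 + (29.92 − 29.14) × 1000 = 1720 + (+780) = 2500 ft.
ISA temperature at 2500 ft = 15 − 2 × (2500/1000) = 10°C.
ISA deviation = 37 − 10 = +27°C.
Density altitude = 2500 + 120 × (27) = 5740 ft.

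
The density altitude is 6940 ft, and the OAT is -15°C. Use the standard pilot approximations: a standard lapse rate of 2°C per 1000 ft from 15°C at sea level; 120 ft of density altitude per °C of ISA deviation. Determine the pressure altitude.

8500 ft

DA = PA + 120 × (OAT − (15 − 2·PA/1000)) = PA + 120·OAT − 1800 + 0.24·PA = 1.24·PA + 120·OAT − 1800.
So 1.24·PA = 6940 − 120 × (-15) + 1800 = 10540.
PA = 10540 / 1.24 = 8500 ft.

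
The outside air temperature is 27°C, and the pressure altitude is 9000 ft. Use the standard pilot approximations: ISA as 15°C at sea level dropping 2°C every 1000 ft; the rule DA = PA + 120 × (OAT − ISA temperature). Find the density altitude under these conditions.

12600 ft

ISA temperature at 9000 ft = 15 − 2 × (9000/1000) = -3°C.
ISA deviation = 27 − (-3) = +30°C.
Density altitude = 9000 + 120 × (30) = 9000 + (+3600) = 12600 ft.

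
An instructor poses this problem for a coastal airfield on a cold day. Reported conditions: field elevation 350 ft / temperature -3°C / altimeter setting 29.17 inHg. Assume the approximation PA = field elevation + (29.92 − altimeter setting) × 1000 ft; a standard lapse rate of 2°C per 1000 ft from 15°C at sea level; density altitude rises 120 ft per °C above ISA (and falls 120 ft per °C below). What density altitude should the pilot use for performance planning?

-796 ft

Pressure altitude = 350 + (29.92 − 29.17) × 1000 = 350 + (+750) = 1100 ft.
ISA temperature at 1100 ft = 15 − 2 × (1100/1000) = 12.8°C.
ISA deviation = -3 − 12.8 = -15.8°C.
Density altitude = 1100 + 120 × (-15.8) = -796 ft.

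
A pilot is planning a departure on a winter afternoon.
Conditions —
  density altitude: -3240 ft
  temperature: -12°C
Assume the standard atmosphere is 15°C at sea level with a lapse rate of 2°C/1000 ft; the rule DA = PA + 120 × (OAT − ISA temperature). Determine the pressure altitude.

DA = PA + 120 × (OAT − (15 − 2·PA/1000)) = PA + 120·OAT − 1800 + 0.24·PA = 1.24·PA + 120·OAT − 1800.
So 1.24·PA = -3240 − 120 × (-12) + 1800 = 0.
PA = 0 / 1.24 = 0 ft.

0 ft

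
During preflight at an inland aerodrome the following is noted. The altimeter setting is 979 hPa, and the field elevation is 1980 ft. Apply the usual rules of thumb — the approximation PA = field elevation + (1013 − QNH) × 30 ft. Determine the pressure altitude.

Pressure correction = (1013 − 979) × 30 = +1020 ft.
Pressure altitude = 1980 + (+1020) = 3000 ft.

3000 ft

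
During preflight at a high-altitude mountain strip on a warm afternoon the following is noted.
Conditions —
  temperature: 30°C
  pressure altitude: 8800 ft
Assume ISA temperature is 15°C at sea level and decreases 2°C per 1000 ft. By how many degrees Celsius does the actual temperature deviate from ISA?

ISA temperature at 8800 ft = 15 − 2 × (8800/1000) = -2.6°C.
Deviation = OAT − ISA = 30 − (-2.6) = +32.6°C.

ISA+32.6°C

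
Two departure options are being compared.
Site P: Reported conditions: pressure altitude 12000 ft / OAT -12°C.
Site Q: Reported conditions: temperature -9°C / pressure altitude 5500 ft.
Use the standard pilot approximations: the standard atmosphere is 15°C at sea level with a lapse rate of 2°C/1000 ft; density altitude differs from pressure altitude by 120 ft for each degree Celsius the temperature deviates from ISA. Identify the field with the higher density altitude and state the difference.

Site P by 7700 ft

Site P: ISA temp = -9°C, deviation -3°C, DA = 12000 + 120 × (-3) = 11640 ft.
Site Q: ISA temp = 4°C, deviation -13°C, DA = 5500 + 120 × (-13) = 3940 ft.
Site P is higher by 11640 − 3940 = 7700 ft.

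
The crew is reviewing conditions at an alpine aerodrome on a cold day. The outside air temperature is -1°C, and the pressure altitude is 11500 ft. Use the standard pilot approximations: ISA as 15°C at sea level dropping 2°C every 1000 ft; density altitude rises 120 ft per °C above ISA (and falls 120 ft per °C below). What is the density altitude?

12340 ft

ISA temperature at 11500 ft = 15 − 2 × (11500/1000) = -8°C.
ISA deviation = -1 − (-8) = +7°C.
Density altitude = 11500 + 120 × (7) = 11500 + (+840) = 12340 ft.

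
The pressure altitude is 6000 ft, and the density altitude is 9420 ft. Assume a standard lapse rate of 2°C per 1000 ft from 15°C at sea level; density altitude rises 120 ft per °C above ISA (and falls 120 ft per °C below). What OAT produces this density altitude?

Density altitude − pressure altitude = 9420 − 6000 = +3420 ft.
At 120 ft/°C that is an ISA deviation of 3420/120 = +28.5°C.
ISA temperature at 6000 ft = 15 − 2 × (6000/1000) = 3°C.
OAT = ISA + deviation = 3 + (+28.5) = 31.5°C.

31.5°C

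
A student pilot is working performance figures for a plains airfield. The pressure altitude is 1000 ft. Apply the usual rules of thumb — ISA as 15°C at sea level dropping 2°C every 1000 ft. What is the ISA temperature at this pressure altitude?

ISA temperature = 15 − 2 × (1000/1000) = 15 − 2 = 13°C.

13°C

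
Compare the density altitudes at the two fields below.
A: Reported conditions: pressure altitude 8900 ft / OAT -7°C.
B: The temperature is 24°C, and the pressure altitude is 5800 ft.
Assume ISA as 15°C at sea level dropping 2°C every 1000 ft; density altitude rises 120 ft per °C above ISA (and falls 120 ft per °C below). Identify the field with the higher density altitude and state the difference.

A: ISA temp = -2.8°C, deviation -4.2°C, DA = 8900 + 120 × (-4.2) = 8396 ft.
B: ISA temp = 3.4°C, deviation +20.6°C, DA = 5800 + 120 × 20.6 = 8272 ft.
A is higher by 8396 − 8272 = 124 ft.

A by 124 ft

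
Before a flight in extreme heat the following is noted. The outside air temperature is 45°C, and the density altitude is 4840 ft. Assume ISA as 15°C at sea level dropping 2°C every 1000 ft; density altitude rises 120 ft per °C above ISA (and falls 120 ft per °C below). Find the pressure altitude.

DA = PA + 120 × (OAT − (15 − 2·PA/1000)) = PA + 120·OAT − 1800 + 0.24·PA = 1.24·PA + 120·OAT − 1800.
So 1.24·PA = 4840 − 120 × 45 + 1800 = 1240.
PA = 1240 / 1.24 = 1000 ft.

1000 ft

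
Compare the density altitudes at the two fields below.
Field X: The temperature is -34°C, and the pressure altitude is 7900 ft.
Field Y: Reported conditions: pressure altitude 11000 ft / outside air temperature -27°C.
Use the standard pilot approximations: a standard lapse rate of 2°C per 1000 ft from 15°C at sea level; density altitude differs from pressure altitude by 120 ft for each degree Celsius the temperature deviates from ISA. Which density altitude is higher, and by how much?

Field Y by 4684 ft

Field X: ISA temp = -0.8°C, deviation -33.2°C, DA = 7900 + 120 × (-33.2) = 3916 ft.
Field Y: ISA temp = -7°C, deviation -20°C, DA = 11000 + 120 × (-20) = 8600 ft.
Field Y is higher by 8600 − 3916 = 4684 ft.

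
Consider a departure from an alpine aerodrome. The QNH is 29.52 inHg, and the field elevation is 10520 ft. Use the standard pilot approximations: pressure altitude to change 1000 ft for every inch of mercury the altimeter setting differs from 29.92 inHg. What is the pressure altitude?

10920 ft

Pressure correction = (29.92 − 29.52) × 1000 = +400 ft.
Pressure altitude = 10520 + (+400) = 10920 ft.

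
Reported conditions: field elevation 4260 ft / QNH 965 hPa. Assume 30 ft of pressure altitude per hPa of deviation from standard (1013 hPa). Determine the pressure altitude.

5700 ft

Pressure correction = (1013 − 965) × 30 = +1440 ft.
Pressure altitude = 4260 + (+1440) = 5700 ft.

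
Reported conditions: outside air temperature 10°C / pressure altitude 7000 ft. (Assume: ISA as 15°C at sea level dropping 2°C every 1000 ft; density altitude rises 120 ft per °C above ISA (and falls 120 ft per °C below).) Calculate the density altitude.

ISA temperature at 7000 ft = 15 − 2 × (7000/1000) = 1°C.
ISA deviation = 10 − 1 = +9°C.
Density altitude = 7000 + 120 × (9) = 7000 + (+1080) = 8080 ft.

8080 ft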